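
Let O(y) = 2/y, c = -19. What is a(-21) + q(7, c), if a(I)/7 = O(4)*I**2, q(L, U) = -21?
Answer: 3045/2 ≈ 1522.5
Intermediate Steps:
a(I) = 7*I**2/2 (a(I) = 7*((2/4)*I**2) = 7*((2*(1/4))*I**2) = 7*(I**2/2) = 7*I**2/2)
a(-21) + q(7, c) = (7/2)*(-21)**2 - 21 = (7/2)*441 - 21 = 3087/2 - 21 = 3045/2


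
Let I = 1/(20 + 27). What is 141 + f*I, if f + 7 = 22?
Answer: 6642/47 ≈ 141.32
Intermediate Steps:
f = 15 (f = -7 + 22 = 15)
I = 1/47 ≈ 0.021277
141 + f*I = 141 + 15*(1/47) = 141 + 15/47 = 6642/47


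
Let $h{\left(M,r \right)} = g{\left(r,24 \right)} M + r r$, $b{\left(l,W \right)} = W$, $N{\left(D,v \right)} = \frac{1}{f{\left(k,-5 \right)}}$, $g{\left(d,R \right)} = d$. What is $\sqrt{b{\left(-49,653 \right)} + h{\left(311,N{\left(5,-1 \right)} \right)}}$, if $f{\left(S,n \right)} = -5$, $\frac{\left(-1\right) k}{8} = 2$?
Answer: $\frac{\sqrt{14771}}{5} \approx 24.307$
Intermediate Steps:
$k = -16$ ($k = \left(-8\right) 2 = -16$)
$N{\left(D,v \right)} = - \frac{1}{5}$ ($N{\left(D,v \right)} = \frac{1}{-5} = - \frac{1}{5}$)
$h{\left(M,r \right)} = r^{2} + M r$ ($h{\left(M,r \right)} = r M + r r = M r + r^{2} = r^{2} + M r$)
$\sqrt{b{\left(-49,653 \right)} + h{\left(311,N{\left(5,-1 \right)} \right)}} = \sqrt{653 - \frac{311 - \frac{1}{5}}{5}} = \sqrt{653 - \frac{1554}{25}} = \sqrt{\frac{14771}{25}} = \frac{\sqrt{14771}}{5}$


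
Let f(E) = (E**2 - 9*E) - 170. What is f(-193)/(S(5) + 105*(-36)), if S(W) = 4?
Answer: -1213/118 ≈ -10.280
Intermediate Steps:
f(E) = -170 + E**2 - 9*E
f(-193)/(S(5) + 105*(-36)) = (-170 + (-193)**2 - 9*(-193))/(4 + 105*(-36)) = (-170 + 37249 + 1737)/(4 - 3780) = 38816/(-3776) = 38816*(-1/3776) = -1213/118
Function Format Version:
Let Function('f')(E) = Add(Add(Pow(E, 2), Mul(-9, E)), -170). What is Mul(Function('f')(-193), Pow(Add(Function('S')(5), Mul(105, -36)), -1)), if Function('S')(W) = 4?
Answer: Rational(-1213, 118) ≈ -10.280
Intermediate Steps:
Function('f')(E) = Add(-170, Pow(E, 2), Mul(-9, E))
Mul(Function('f')(-193), Pow(Add(Function('S')(5), Mul(105, -36)), -1)) = Mul(Add(-170, Pow(-193, 2), Mul(-9, -193)), Pow(Add(4, Mul(105, -36)), -1)) = Mul(Add(-170, 37249, 1737), Pow(Add(4, -3780), -1)) = Mul(38816, Pow(-3776, -1)) = Mul(38816, Rational(-1, 3776)) = Rational(-1213, 118)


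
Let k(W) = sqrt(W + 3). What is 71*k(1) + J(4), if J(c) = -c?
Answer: 138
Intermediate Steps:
k(W) = sqrt(3 + W)
71*k(1) + J(4) = 71*sqrt(3 + 1) - 1*4 = 71*sqrt(4) - 4 = 71*2 - 4 = 142 - 4 = 138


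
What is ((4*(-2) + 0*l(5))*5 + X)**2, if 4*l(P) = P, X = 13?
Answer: 729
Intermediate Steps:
l(P) = P/4
((4*(-2) + 0*l(5))*5 + X)**2 = ((4*(-2) + 0*((1/4)*5))*5 + 13)**2 = ((-8 + 0*(5/4))*5 + 13)**2 = ((-8 + 0)*5 + 13)**2 = (-8*5 + 13)**2 = (-40 + 13)**2 = (-27)**2 = 729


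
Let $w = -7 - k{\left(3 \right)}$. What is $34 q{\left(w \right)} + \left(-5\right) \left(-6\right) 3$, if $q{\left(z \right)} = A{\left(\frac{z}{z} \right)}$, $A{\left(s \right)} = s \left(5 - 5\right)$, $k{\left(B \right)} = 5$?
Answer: $90$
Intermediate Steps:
$A{\left(s \right)} = 0$ ($A{\left(s \right)} = s \left(5 - 5\right) = s 0 = 0$)
$w = -12$ ($w = -7 - 5 = -12$)
$q{\left(z \right)} = 0$
$34 q{\left(w \right)} + \left(-5\right) \left(-6\right) 3 = 34 \cdot 0 + \left(-5\right) \left(-6\right) 3 = 0 + 30 \cdot 3 = 0 + 90 = 90$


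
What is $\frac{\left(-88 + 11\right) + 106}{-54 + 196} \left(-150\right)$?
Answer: $- \frac{2175}{71} \approx -30.634$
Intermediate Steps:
$\frac{\left(-88 + 11\right) + 106}{-54 + 196} \left(-150\right) = \frac{-77 + 106}{142} \left(-150\right) = 29 \cdot \frac{1}{142} \left(-150\right) = \frac{29}{142} \left(-150\right) = - \frac{2175}{71}$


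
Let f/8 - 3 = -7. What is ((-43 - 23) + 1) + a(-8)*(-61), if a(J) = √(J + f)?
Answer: -65 - 122*I*√10 ≈ -65.0 - 385.8*I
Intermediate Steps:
f = -32 (f = 24 + 8*(-7) = 24 - 56 = -32)
a(J) = √(-32 + J) (a(J) = √(J - 32) = √(-32 + J))
((-43 - 23) + 1) + a(-8)*(-61) = ((-43 - 23) + 1) + √(-32 - 8)*(-61) = (-66 + 1) + √(-40)*(-61) = -65 + (2*I*√10)*(-61) = -65 - 122*I*√10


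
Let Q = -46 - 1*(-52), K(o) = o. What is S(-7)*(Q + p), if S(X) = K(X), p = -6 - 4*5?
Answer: 140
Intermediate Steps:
p = -26 (p = -6 - 20 = -26)
S(X) = X
Q = 6 (Q = -46 + 52 = 6)
S(-7)*(Q + p) = -7*(6 - 26) = -7*(-20) = 140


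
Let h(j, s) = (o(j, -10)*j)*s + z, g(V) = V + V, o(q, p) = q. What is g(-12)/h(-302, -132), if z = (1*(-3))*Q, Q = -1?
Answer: 8/4012975 ≈ 1.9935e-6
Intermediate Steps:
g(V) = 2*V
z = 3 (z = (1*(-3))*(-1) = -3*(-1) = 3)
h(j, s) = 3 + s*j**2 (h(j, s) = (j*j)*s + 3 = j**2*s + 3 = s*j**2 + 3 = 3 + s*j**2)
g(-12)/h(-302, -132) = (2*(-12))/(3 - 132*(-302)**2) = -24/(3 - 132*91204) = -24/(3 - 12038928) = -24/(-12038925) = -24*(-1/12038925) = 8/4012975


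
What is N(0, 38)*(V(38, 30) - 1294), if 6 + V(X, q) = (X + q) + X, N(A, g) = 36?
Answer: -42984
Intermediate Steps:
V(X, q) = -6 + q + 2*X (V(X, q) = -6 + ((X + q) + X) = -6 + (q + 2*X) = -6 + q + 2*X)
N(0, 38)*(V(38, 30) - 1294) = 36*((-6 + 30 + 2*38) - 1294) = 36*((-6 + 30 + 76) - 1294) = 36*(100 - 1294) = 36*(-1194) = -42984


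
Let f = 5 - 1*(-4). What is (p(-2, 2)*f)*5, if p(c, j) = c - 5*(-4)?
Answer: 810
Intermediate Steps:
f = 9 (f = 5 + 4 = 9)
p(c, j) = 20 + c (p(c, j) = c + 20 = 20 + c)
(p(-2, 2)*f)*5 = ((20 - 2)*9)*5 = (18*9)*5 = 162*5 = 810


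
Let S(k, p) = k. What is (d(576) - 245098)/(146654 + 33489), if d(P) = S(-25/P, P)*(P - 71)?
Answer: -141189073/103762368 ≈ -1.3607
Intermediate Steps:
d(P) = -25*(-71 + P)/P (d(P) = (-25/P)*(P - 71) = (-25/P)*(-71 + P) = -25*(-71 + P)/P)
(d(576) - 245098)/(146654 + 33489) = ((-25 + 1775/576) - 245098)/(146654 + 33489) = ((-25 + 1775*(1/576)) - 245098)/180143 = ((-25 + 1775/576) - 245098)*(1/180143) = (-12625/576 - 245098)*(1/180143) = -141189073/576*1/180143 = -141189073/103762368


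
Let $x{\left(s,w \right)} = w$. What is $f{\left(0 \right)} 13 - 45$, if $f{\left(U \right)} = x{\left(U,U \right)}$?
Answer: $-45$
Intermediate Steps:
$f{\left(U \right)} = U$
$f{\left(0 \right)} 13 - 45 = 0 \cdot 13 - 45 = 0 - 45 = -45$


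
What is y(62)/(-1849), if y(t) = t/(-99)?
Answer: 62/183051 ≈ 0.00033870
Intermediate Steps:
y(t) = -t/99 (y(t) = t*(-1/99) = -t/99)
y(62)/(-1849) = -1/99*62/(-1849) = -62/99*(-1/1849) = 62/183051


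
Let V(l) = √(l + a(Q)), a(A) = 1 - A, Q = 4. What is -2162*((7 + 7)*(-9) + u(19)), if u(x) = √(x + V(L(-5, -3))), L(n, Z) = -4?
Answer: 272412 - 2162*√(19 + I*√7) ≈ 2.6297e+5 - 654.57*I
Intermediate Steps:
V(l) = √(-3 + l) (V(l) = √(l + (1 - 1*4)) = √(l + (1 - 4)) = √(l - 3) = √(-3 + l))
u(x) = √(x + I*√7) (u(x) = √(x + √(-3 - 4)) = √(x + √(-7)) = √(x + I*√7))
-2162*((7 + 7)*(-9) + u(19)) = -2162*((7 + 7)*(-9) + √(19 + I*√7)) = -2162*(14*(-9) + √(19 + I*√7)) = -2162*(-126 + √(19 + I*√7)) = 272412 - 2162*√(19 + I*√7)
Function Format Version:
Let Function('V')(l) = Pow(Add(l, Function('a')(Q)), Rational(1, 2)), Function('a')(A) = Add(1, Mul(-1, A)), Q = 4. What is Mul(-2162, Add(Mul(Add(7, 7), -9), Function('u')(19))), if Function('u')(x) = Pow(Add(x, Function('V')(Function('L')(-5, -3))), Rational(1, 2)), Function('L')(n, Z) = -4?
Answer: Add(272412, Mul(-2162, Pow(Add(19, Mul(I, Pow(7, Rational(1, 2)))), Rational(1, 2)))) ≈ Add(2.6297e+5, Mul(-654.57, I))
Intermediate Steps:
Function('V')(l) = Pow(Add(-3, l), Rational(1, 2)) (Function('V')(l) = Pow(Add(l, Add(1, Mul(-1, 4))), Rational(1, 2)) = Pow(Add(l, Add(1, -4)), Rational(1, 2)) = Pow(Add(l, -3), Rational(1, 2)) = Pow(Add(-3, l), Rational(1, 2)))
Function('u')(x) = Pow(Add(x, Mul(I, Pow(7, Rational(1, 2)))), Rational(1, 2)) (Function('u')(x) = Pow(Add(x, Pow(Add(-3, -4), Rational(1, 2))), Rational(1, 2)) = Pow(Add(x, Pow(-7, Rational(1, 2))), Rational(1, 2)) = Pow(Add(x, Mul(I, Pow(7, Rational(1, 2)))), Rational(1, 2)))
Mul(-2162, Add(Mul(Add(7, 7), -9), Function('u')(19))) = Mul(-2162, Add(Mul(Add(7, 7), -9), Pow(Add(19, Mul(I, Pow(7, Rational(1, 2)))), Rational(1, 2)))) = Mul(-2162, Add(Mul(14, -9), Pow(Add(19, Mul(I, Pow(7, Rational(1, 2)))), Rational(1, 2)))) = Mul(-2162, Add(-126, Pow(Add(19, Mul(I, Pow(7, Rational(1, 2)))), Rational(1, 2)))) = Add(272412, Mul(-2162, Pow(Add(19, Mul(I, Pow(7, Rational(1, 2)))), Rational(1, 2))))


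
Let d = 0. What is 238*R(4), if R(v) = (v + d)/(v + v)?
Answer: 119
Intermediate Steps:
R(v) = 1/2 (R(v) = (v + 0)/(v + v) = v/((2*v)) = v*(1/(2*v)) = 1/2)
238*R(4) = 238*(1/2) = 119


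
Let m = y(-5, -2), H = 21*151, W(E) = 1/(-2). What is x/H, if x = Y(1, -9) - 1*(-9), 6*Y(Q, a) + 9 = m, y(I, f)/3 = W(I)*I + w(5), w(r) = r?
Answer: 15/4228 ≈ 0.0035478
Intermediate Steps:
W(E) = -1/2
H = 3171
y(I, f) = 15 - 3*I/2 (y(I, f) = 3*(-I/2 + 5) = 3*(5 - I/2) = 15 - 3*I/2)
m = 45/2 (m = 15 - 3/2*(-5) = 15 + 15/2 = 45/2 ≈ 22.500)
Y(Q, a) = 9/4 (Y(Q, a) = -3/2 + (1/6)*(45/2) = -3/2 + 15/4 = 9/4)
x = 45/4 (x = 9/4 - 1*(-9) = 9/4 + 9 = 45/4 ≈ 11.250)
x/H = (45/4)/3171 = (45/4)*(1/3171) = 15/4228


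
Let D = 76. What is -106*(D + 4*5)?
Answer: -10176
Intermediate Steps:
-106*(D + 4*5) = -106*(76 + 4*5) = -106*(76 + 20) = -106*96 = -10176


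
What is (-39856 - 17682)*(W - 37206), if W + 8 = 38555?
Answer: -77158458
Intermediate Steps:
W = 38547 (W = -8 + 38555 = 38547)
(-39856 - 17682)*(W - 37206) = (-39856 - 17682)*(38547 - 37206) = -57538*1341 = -77158458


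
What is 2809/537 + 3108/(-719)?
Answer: 350675/386103 ≈ 0.90824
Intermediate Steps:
2809/537 + 3108/(-719) = 2809*(1/537) + 3108*(-1/719) = 2809/537 - 3108/719 = 350675/386103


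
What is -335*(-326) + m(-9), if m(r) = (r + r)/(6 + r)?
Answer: 109216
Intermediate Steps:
m(r) = 2*r/(6 + r) (m(r) = (2*r)/(6 + r) = 2*r/(6 + r))
-335*(-326) + m(-9) = -335*(-326) + 2*(-9)/(6 - 9) = 109210 + 2*(-9)/(-3) = 109210 + 2*(-9)*(-1/3) = 109210 + 6 = 109216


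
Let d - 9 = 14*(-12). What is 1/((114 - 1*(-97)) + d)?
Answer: 1/52 ≈ 0.019231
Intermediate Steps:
d = -159 (d = 9 + 14*(-12) = 9 - 168 = -159)
1/((114 - 1*(-97)) + d) = 1/((114 - 1*(-97)) - 159) = 1/((114 + 97) - 159) = 1/(211 - 159) = 1/52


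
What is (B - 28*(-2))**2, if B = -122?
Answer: 4356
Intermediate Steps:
(B - 28*(-2))**2 = (-122 - 28*(-2))**2 = (-122 + 56)**2 = (-66)**2 = 4356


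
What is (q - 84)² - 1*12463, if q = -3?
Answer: -4894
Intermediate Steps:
(q - 84)² - 1*12463 = (-3 - 84)² - 1*12463 = (-87)² - 12463 = 7569 - 12463 = -4894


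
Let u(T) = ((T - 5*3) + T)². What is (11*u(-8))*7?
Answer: 73997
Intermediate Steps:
u(T) = (-15 + 2*T)² (u(T) = ((T - 15) + T)² = ((-15 + T) + T)² = (-15 + 2*T)²)
(11*u(-8))*7 = (11*(-15 + 2*(-8))²)*7 = (11*(-15 - 16)²)*7 = (11*(-31)²)*7 = (11*961)*7 = 10571*7 = 73997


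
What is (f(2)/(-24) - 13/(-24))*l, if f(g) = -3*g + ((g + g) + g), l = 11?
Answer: 143/24 ≈ 5.9583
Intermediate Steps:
f(g) = 0 (f(g) = -3*g + (2*g + g) = -3*g + 3*g = 0)
(f(2)/(-24) - 13/(-24))*l = (0/(-24) - 13/(-24))*11 = (0*(-1/24) - 13*(-1/24))*11 = (0 + 13/24)*11 = (13/24)*11 = 143/24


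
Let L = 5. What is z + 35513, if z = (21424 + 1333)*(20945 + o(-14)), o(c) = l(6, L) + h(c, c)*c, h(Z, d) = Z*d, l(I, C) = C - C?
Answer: 414235670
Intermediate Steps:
l(I, C) = 0
o(c) = c³ (o(c) = 0 + (c*c)*c = 0 + c²*c = 0 + c³ = c³)
z = 414200157 (z = (21424 + 1333)*(20945 + (-14)³) = 22757*(20945 - 2744) = 22757*18201 = 414200157)
z + 35513 = 414200157 + 35513 = 414235670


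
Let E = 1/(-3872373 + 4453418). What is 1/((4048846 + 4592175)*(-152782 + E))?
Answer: -581045/767091233967709969 ≈ -7.5747e-13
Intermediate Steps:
E = 1/581045 ≈ 1.7210e-6
1/((4048846 + 4592175)*(-152782 + E)) = 1/((4048846 + 4592175)*(-152782 + 1/581045)) = 1/(8641021*(-88773217189/581045)) = 1/(-767091233967709969/581045) = -581045/767091233967709969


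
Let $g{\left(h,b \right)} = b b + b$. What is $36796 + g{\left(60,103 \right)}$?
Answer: $47508$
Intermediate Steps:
$g{\left(h,b \right)} = b + b^{2}$ ($g{\left(h,b \right)} = b^{2} + b = b + b^{2}$)
$36796 + g{\left(60,103 \right)} = 36796 + 103 \left(1 + 103\right) = 36796 + 103 \cdot 104 = 36796 + 10712 = 47508$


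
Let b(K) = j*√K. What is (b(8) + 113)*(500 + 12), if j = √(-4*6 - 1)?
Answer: 57856 + 5120*I*√2 ≈ 57856.0 + 7240.8*I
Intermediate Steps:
j = 5*I (j = √(-24 - 1) = √(-25) = 5*I ≈ 5.0*I)
b(K) = 5*I*√K (b(K) = (5*I)*√K = 5*I*√K)
(b(8) + 113)*(500 + 12) = (5*I*√8 + 113)*(500 + 12) = (5*I*(2*√2) + 113)*512 = (10*I*√2 + 113)*512 = (113 + 10*I*√2)*512 = 57856 + 5120*I*√2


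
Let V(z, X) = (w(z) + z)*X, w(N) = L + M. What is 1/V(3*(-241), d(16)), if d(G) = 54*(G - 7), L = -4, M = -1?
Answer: -1/353808 ≈ -2.8264e-6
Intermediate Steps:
d(G) = -378 + 54*G (d(G) = 54*(-7 + G) = -378 + 54*G)
w(N) = -5 (w(N) = -4 - 1 = -5)
V(z, X) = X*(-5 + z) (V(z, X) = (-5 + z)*X = X*(-5 + z))
1/V(3*(-241), d(16)) = 1/((-378 + 54*16)*(-5 + 3*(-241))) = 1/((-378 + 864)*(-5 - 723)) = 1/(486*(-728)) = 1/(-353808) = -1/353808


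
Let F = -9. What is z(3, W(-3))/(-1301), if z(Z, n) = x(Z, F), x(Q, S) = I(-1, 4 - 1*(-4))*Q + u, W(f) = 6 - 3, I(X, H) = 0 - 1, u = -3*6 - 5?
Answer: 26/1301 ≈ 0.019985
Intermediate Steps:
u = -23 (u = -18 - 5 = -23)
I(X, H) = -1
W(f) = 3
x(Q, S) = -23 - Q (x(Q, S) = -Q - 23 = -23 - Q)
z(Z, n) = -23 - Z
z(3, W(-3))/(-1301) = (-23 - 1*3)/(-1301) = (-23 - 3)*(-1/1301) = -26*(-1/1301) = 26/1301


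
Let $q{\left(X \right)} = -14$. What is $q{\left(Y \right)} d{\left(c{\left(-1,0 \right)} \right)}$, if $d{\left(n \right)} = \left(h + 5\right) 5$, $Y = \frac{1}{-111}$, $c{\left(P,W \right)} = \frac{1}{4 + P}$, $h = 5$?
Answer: $-700$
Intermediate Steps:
$Y = - \frac{1}{111} \approx -0.009009$
$d{\left(n \right)} = 50$ ($d{\left(n \right)} = \left(5 + 5\right) 5 = 10 \cdot 5 = 50$)
$q{\left(Y \right)} d{\left(c{\left(-1,0 \right)} \right)} = \left(-14\right) 50 = -700$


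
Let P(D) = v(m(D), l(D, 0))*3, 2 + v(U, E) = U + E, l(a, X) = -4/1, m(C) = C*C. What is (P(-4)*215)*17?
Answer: 109650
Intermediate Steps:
m(C) = C**2
l(a, X) = -4 (l(a, X) = -4*1 = -4)
v(U, E) = -2 + E + U (v(U, E) = -2 + (U + E) = -2 + (E + U) = -2 + E + U)
P(D) = -18 + 3*D**2 (P(D) = (-2 - 4 + D**2)*3 = (-6 + D**2)*3 = -18 + 3*D**2)
(P(-4)*215)*17 = ((-18 + 3*(-4)**2)*215)*17 = ((-18 + 3*16)*215)*17 = ((-18 + 48)*215)*17 = (30*215)*17 = 6450*17 = 109650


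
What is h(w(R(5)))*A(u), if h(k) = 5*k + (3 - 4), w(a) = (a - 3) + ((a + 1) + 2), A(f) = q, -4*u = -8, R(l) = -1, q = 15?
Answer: -165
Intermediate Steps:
u = 2 (u = -1/4*(-8) = 2)
A(f) = 15
w(a) = 2*a (w(a) = (-3 + a) + ((1 + a) + 2) = (-3 + a) + (3 + a) = 2*a)
h(k) = -1 + 5*k (h(k) = 5*k - 1 = -1 + 5*k)
h(w(R(5)))*A(u) = (-1 + 5*(2*(-1)))*15 = (-1 + 5*(-2))*15 = (-1 - 10)*15 = -11*15 = -165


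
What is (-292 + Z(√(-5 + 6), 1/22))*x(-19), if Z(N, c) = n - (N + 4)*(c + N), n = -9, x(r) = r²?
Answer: -2432057/22 ≈ -1.1055e+5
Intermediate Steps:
Z(N, c) = -9 - (4 + N)*(N + c) (Z(N, c) = -9 - (N + 4)*(c + N) = -9 - (4 + N)*(N + c))
(-292 + Z(√(-5 + 6), 1/22))*x(-19) = (-292 + (-9 - (√(-5 + 6))² - 4*√(-5 + 6) - 4/22 - 1*√(-5 + 6)/22))*(-19)² = (-292 + (-9 - (√1)² - 4*√1 - 4*1/22 - 1*√1*1/22))*361 = (-292 + (-9 - 1*1² - 4*1 - 2/11 - 1*1*1/22))*361 = (-292 + (-9 - 1*1 - 4 - 2/11 - 1/22))*361 = (-292 + (-9 - 1 - 4 - 2/11 - 1/22))*361 = (-292 - 313/22)*361 = -6737/22*361 = -2432057/22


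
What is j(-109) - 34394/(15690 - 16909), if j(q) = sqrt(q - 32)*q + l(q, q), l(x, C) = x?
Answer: -98477/1219 - 109*I*sqrt(141) ≈ -80.785 - 1294.3*I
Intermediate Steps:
j(q) = q + q*sqrt(-32 + q) (j(q) = sqrt(q - 32)*q + q = sqrt(-32 + q)*q + q = q*sqrt(-32 + q) + q = q + q*sqrt(-32 + q))
j(-109) - 34394/(15690 - 16909) = -109*(1 + sqrt(-32 - 109)) - 34394/(15690 - 16909) = -109*(1 + sqrt(-141)) - 34394/(-1219) = -109*(1 + I*sqrt(141)) - 34394*(-1)/1219 = (-109 - 109*I*sqrt(141)) - 1*(-34394/1219) = (-109 - 109*I*sqrt(141)) + 34394/1219 = -98477/1219 - 109*I*sqrt(141)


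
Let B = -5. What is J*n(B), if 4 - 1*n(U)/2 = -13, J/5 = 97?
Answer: 16490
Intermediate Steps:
J = 485 (J = 5*97 = 485)
n(U) = 34 (n(U) = 8 - 2*(-13) = 8 + 26 = 34)
J*n(B) = 485*34 = 16490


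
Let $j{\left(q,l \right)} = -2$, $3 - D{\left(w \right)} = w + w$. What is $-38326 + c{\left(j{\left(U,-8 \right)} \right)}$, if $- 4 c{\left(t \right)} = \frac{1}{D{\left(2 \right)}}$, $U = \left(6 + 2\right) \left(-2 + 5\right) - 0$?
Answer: $- \frac{153303}{4} \approx -38326.0$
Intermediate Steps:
$D{\left(w \right)} = 3 - 2 w$ ($D{\left(w \right)} = 3 - \left(w + w\right) = 3 - 2 w$)
$U = 24$ ($U = 8 \cdot 3 + 0 = 24 + 0 = 24$)
$c{\left(t \right)} = \frac{1}{4}$ ($c{\left(t \right)} = - \frac{1}{4 \left(3 - 4\right)} = - \frac{1}{4 \left(-1\right)} = \left(- \frac{1}{4}\right) \left(-1\right) = \frac{1}{4}$)
$-38326 + c{\left(j{\left(U,-8 \right)} \right)} = -38326 + \frac{1}{4} = - \frac{153303}{4}$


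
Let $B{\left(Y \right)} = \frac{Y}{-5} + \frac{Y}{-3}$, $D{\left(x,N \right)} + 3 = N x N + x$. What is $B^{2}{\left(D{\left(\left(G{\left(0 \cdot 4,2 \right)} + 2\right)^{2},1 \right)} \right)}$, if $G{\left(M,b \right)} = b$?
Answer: $\frac{53824}{225} \approx 239.22$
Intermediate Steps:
$D{\left(x,N \right)} = -3 + x + x N^{2}$ ($D{\left(x,N \right)} = -3 + \left(N x N + x\right) = -3 + \left(x N^{2} + x\right) = -3 + \left(x + x N^{2}\right) = -3 + x + x N^{2}$)
$B{\left(Y \right)} = - \frac{8 Y}{15}$ ($B{\left(Y \right)} = Y \left(- \frac{1}{5}\right) + Y \left(- \frac{1}{3}\right) = - \frac{Y}{5} - \frac{Y}{3} = - \frac{8 Y}{15}$)
$B^{2}{\left(D{\left(\left(G{\left(0 \cdot 4,2 \right)} + 2\right)^{2},1 \right)} \right)} = \left(- \frac{8 \left(-3 + \left(2 + 2\right)^{2} + \left(2 + 2\right)^{2} \cdot 1^{2}\right)}{15}\right)^{2} = \left(- \frac{8 \left(-3 + 4^{2} + 4^{2} \cdot 1\right)}{15}\right)^{2} = \left(- \frac{8 \left(-3 + 16 + 16 \cdot 1\right)}{15}\right)^{2} = \left(- \frac{8 \left(-3 + 16 + 16\right)}{15}\right)^{2} = \left(\left(- \frac{8}{15}\right) 29\right)^{2} = \left(- \frac{232}{15}\right)^{2} = \frac{53824}{225}$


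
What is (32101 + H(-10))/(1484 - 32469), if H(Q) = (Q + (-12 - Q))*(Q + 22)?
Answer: -31957/30985 ≈ -1.0314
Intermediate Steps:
H(Q) = -264 - 12*Q (H(Q) = -12*(22 + Q) = -264 - 12*Q)
(32101 + H(-10))/(1484 - 32469) = (32101 + (-264 - 12*(-10)))/(1484 - 32469) = (32101 + (-264 + 120))/(-30985) = (32101 - 144)*(-1/30985) = 31957*(-1/30985) = -31957/30985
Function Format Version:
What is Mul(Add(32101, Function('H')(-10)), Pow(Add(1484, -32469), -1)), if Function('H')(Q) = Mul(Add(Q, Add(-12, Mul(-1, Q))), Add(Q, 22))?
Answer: Rational(-31957, 30985) ≈ -1.0314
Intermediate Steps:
Function('H')(Q) = Add(-264, Mul(-12, Q)) (Function('H')(Q) = Mul(-12, Add(22, Q)) = Add(-264, Mul(-12, Q)))
Mul(Add(32101, Function('H')(-10)), Pow(Add(1484, -32469), -1)) = Mul(Add(32101, Add(-264, Mul(-12, -10))), Pow(Add(1484, -32469), -1)) = Mul(Add(32101, Add(-264, 120)), Pow(-30985, -1)) = Mul(Add(32101, -144), Rational(-1, 30985)) = Mul(31957, Rational(-1, 30985)) = Rational(-31957, 30985)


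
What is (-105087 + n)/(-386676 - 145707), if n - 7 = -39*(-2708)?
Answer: -532/532383 ≈ -0.00099928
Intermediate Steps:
n = 105619 (n = 7 - 39*(-2708) = 7 + 105612 = 105619)
(-105087 + n)/(-386676 - 145707) = (-105087 + 105619)/(-386676 - 145707) = 532/(-532383) = 532*(-1/532383) = -532/532383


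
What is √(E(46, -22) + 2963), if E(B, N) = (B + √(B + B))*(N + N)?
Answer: √(939 - 88*√23) ≈ 22.737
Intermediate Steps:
E(B, N) = 2*N*(B + √2*√B) (E(B, N) = (B + √(2*B))*(2*N) = (B + √2*√B)*(2*N) = 2*N*(B + √2*√B))
√(E(46, -22) + 2963) = √(2*(-22)*(46 + √2*√46) + 2963) = √(2*(-22)*(46 + 2*√23) + 2963) = √((-2024 - 88*√23) + 2963) = √(939 - 88*√23)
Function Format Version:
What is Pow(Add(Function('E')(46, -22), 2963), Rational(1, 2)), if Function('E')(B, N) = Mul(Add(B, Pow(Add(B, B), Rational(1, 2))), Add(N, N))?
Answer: Pow(Add(939, Mul(-88, Pow(23, Rational(1, 2)))), Rational(1, 2)) ≈ 22.737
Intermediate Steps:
Function('E')(B, N) = Mul(2, N, Add(B, Mul(Pow(2, Rational(1, 2)), Pow(B, Rational(1, 2))))) (Function('E')(B, N) = Mul(Add(B, Pow(Mul(2, B), Rational(1, 2))), Mul(2, N)) = Mul(Add(B, Mul(Pow(2, Rational(1, 2)), Pow(B, Rational(1, 2)))), Mul(2, N)) = Mul(2, N, Add(B, Mul(Pow(2, Rational(1, 2)), Pow(B, Rational(1, 2))))))
Pow(Add(Function('E')(46, -22), 2963), Rational(1, 2)) = Pow(Add(Mul(2, -22, Add(46, Mul(Pow(2, Rational(1, 2)), Pow(46, Rational(1, 2))))), 2963), Rational(1, 2)) = Pow(Add(Mul(2, -22, Add(46, Mul(2, Pow(23, Rational(1, 2))))), 2963), Rational(1, 2)) = Pow(Add(Add(-2024, Mul(-88, Pow(23, Rational(1, 2)))), 2963), Rational(1, 2)) = Pow(Add(939, Mul(-88, Pow(23, Rational(1, 2)))), Rational(1, 2))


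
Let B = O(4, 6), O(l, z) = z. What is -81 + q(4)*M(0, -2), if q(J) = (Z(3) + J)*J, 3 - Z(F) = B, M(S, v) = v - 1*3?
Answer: -101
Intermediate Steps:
M(S, v) = -3 + v (M(S, v) = v - 3 = -3 + v)
B = 6
Z(F) = -3 (Z(F) = 3 - 1*6 = 3 - 6 = -3)
q(J) = J*(-3 + J) (q(J) = (-3 + J)*J = J*(-3 + J))
-81 + q(4)*M(0, -2) = -81 + (4*(-3 + 4))*(-3 - 2) = -81 + (4*1)*(-5) = -81 + 4*(-5) = -81 - 20 = -101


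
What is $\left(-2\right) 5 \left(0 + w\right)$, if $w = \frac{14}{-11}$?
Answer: $\frac{140}{11} \approx 12.727$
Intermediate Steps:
$w = - \frac{14}{11}$ ($w = 14 \left(- \frac{1}{11}\right) = - \frac{14}{11} \approx -1.2727$)
$\left(-2\right) 5 \left(0 + w\right) = \left(-2\right) 5 \left(0 - \frac{14}{11}\right) = \left(-10\right) \left(- \frac{14}{11}\right) = \frac{140}{11}$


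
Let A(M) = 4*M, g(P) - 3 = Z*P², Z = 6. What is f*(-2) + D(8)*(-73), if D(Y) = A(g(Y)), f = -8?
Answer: -112988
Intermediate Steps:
g(P) = 3 + 6*P²
D(Y) = 12 + 24*Y² (D(Y) = 4*(3 + 6*Y²) = 12 + 24*Y²)
f*(-2) + D(8)*(-73) = -8*(-2) + (12 + 24*8²)*(-73) = 16 + (12 + 24*64)*(-73) = 16 + (12 + 1536)*(-73) = 16 + 1548*(-73) = 16 - 113004 = -112988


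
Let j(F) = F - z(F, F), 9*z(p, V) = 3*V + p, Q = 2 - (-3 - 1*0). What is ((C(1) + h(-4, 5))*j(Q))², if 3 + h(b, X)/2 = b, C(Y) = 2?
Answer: 10000/9 ≈ 1111.1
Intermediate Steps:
h(b, X) = -6 + 2*b
Q = 5 (Q = 2 - (-3 + 0) = 2 - 1*(-3) = 2 + 3 = 5)
z(p, V) = V/3 + p/9 (z(p, V) = (3*V + p)/9 = (p + 3*V)/9 = V/3 + p/9)
j(F) = 5*F/9 (j(F) = F - (F/3 + F/9) = F - 4*F/9 = 5*F/9)
((C(1) + h(-4, 5))*j(Q))² = ((2 + (-6 + 2*(-4)))*((5/9)*5))² = ((2 + (-6 - 8))*(25/9))² = ((2 - 14)*(25/9))² = (-12*25/9)² = (-100/3)² = 10000/9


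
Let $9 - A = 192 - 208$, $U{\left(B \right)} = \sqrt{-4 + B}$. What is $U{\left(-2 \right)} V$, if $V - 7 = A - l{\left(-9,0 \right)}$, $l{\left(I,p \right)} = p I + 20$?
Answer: $12 i \sqrt{6} \approx 29.394 i$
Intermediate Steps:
$l{\left(I,p \right)} = 20 + I p$ ($l{\left(I,p \right)} = I p + 20 = 20 + I p$)
$A = 25$ ($A = 9 - \left(192 - 208\right) = 9 - -16 = 9 + 16 = 25$)
$V = 12$ ($V = 7 + \left(25 - \left(20 - 0\right)\right) = 7 + \left(25 - \left(20 + 0\right)\right) = 7 + \left(25 - 20\right) = 7 + 5 = 12$)
$U{\left(-2 \right)} V = \sqrt{-4 - 2} \cdot 12 = \sqrt{-6} \cdot 12 = i \sqrt{6} \cdot 12 = 12 i \sqrt{6}$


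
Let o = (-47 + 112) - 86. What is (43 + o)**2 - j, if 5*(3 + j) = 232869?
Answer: -230434/5 ≈ -46087.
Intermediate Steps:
o = -21 (o = 65 - 86 = -21)
j = 232854/5 (j = -3 + (1/5)*232869 = -3 + 232869/5 = 232854/5 ≈ 46571.)
(43 + o)**2 - j = (43 - 21)**2 - 1*232854/5 = 22**2 - 232854/5 = 484 - 232854/5 = -230434/5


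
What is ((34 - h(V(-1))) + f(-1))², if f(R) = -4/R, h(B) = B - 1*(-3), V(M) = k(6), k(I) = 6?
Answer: 841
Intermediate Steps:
V(M) = 6
h(B) = 3 + B (h(B) = B + 3 = 3 + B)
((34 - h(V(-1))) + f(-1))² = ((34 - (3 + 6)) - 4/(-1))² = ((34 - 1*9) - 4*(-1))² = ((34 - 9) + 4)² = (25 + 4)² = 29² = 841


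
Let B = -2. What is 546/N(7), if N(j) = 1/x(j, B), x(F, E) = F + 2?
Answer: 4914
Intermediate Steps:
x(F, E) = 2 + F
N(j) = 1/(2 + j)
546/N(7) = 546/(1/(2 + 7)) = 546/(1/9) = 546/(⅑) = 546*9 = 4914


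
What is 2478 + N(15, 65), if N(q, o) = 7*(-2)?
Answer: 2464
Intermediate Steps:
N(q, o) = -14
2478 + N(15, 65) = 2478 - 14 = 2464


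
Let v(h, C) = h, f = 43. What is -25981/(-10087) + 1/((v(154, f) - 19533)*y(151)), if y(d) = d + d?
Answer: 152052701211/59033743846 ≈ 2.5757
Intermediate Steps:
y(d) = 2*d
-25981/(-10087) + 1/((v(154, f) - 19533)*y(151)) = -25981/(-10087) + 1/((154 - 19533)*((2*151))) = -25981*(-1/10087) + 1/(-19379*302) = 25981/10087 - 1/19379*1/302 = 25981/10087 - 1/5852458 = 152052701211/59033743846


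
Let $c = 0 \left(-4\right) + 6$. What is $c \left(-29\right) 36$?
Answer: $-6264$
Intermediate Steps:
$c = 6$ ($c = 0 + 6 = 6$)
$c \left(-29\right) 36 = 6 \left(-29\right) 36 = \left(-174\right) 36 = -6264$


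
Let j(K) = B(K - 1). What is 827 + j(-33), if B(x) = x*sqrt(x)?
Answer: 827 - 34*I*sqrt(34) ≈ 827.0 - 198.25*I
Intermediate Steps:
B(x) = x**(3/2)
j(K) = (-1 + K)**(3/2) (j(K) = (K - 1)**(3/2) = (-1 + K)**(3/2))
827 + j(-33) = 827 + (-1 - 33)**(3/2) = 827 + (-34)**(3/2) = 827 - 34*I*sqrt(34)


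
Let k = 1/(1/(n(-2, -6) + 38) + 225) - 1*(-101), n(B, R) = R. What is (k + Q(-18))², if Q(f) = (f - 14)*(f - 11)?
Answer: 54906040039321/51854401 ≈ 1.0589e+6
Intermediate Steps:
Q(f) = (-14 + f)*(-11 + f)
k = 727333/7201 (k = 1/(1/(-6 + 38) + 225) - 1*(-101) = 1/(1/32 + 225) + 101 = 1/(7201/32) + 101 = 32/7201 + 101 = 727333/7201 ≈ 101.00)
(k + Q(-18))² = (727333/7201 + (154 + (-18)² - 25*(-18)))² = (727333/7201 + (154 + 324 + 450))² = (727333/7201 + 928)² = (7409861/7201)² = 54906040039321/51854401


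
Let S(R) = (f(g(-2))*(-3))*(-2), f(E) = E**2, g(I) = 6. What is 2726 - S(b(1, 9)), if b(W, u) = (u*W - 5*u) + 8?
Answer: 2510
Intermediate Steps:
b(W, u) = 8 - 5*u + W*u (b(W, u) = (W*u - 5*u) + 8 = (-5*u + W*u) + 8 = 8 - 5*u + W*u)
S(R) = 216 (S(R) = (6**2*(-3))*(-2) = (36*(-3))*(-2) = -108*(-2) = 216)
2726 - S(b(1, 9)) = 2726 - 1*216 = 2726 - 216 = 2510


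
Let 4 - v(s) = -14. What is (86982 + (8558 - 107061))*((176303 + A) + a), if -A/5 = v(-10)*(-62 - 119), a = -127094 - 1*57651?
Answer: -90416808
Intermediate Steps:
v(s) = 18 (v(s) = 4 - 1*(-14) = 4 + 14 = 18)
a = -184745 (a = -127094 - 57651 = -184745)
A = 16290 (A = -90*(-62 - 119) = -90*(-181) = -5*(-3258) = 16290)
(86982 + (8558 - 107061))*((176303 + A) + a) = (86982 + (8558 - 107061))*((176303 + 16290) - 184745) = (86982 - 98503)*(192593 - 184745) = -11521*7848 = -90416808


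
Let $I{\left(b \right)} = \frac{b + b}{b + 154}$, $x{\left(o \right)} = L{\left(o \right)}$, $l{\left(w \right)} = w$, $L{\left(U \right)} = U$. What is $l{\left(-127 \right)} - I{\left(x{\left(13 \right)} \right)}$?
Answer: $- \frac{21235}{167} \approx -127.16$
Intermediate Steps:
$x{\left(o \right)} = o$
$I{\left(b \right)} = \frac{2 b}{154 + b}$
$l{\left(-127 \right)} - I{\left(x{\left(13 \right)} \right)} = -127 - 2 \cdot 13 \frac{1}{154 + 13} = -127 - 2 \cdot 13 \cdot \frac{1}{167} = -127 - \frac{26}{167} = - \frac{21235}{167}$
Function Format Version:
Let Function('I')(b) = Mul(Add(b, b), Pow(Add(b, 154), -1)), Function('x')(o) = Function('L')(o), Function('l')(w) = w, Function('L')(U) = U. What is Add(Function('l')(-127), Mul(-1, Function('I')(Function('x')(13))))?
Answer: Rational(-21235, 167) ≈ -127.16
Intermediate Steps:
Function('x')(o) = o
Function('I')(b) = Mul(2, b, Pow(Add(154, b), -1)) (Function('I')(b) = Mul(Mul(2, b), Pow(Add(154, b), -1)) = Mul(2, b, Pow(Add(154, b), -1)))
Add(Function('l')(-127), Mul(-1, Function('I')(Function('x')(13)))) = Add(-127, Mul(-1, Mul(2, 13, Pow(Add(154, 13), -1)))) = Add(-127, Mul(-1, Mul(2, 13, Pow(167, -1)))) = Add(-127, Mul(-1, Mul(2, 13, Rational(1, 167)))) = Add(-127, Mul(-1, Rational(26, 167))) = Add(-127, Rational(-26, 167)) = Rational(-21235, 167)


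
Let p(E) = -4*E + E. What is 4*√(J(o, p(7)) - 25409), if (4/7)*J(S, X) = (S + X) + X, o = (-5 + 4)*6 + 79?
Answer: 2*I*√101419 ≈ 636.93*I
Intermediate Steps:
o = 73 (o = -1*6 + 79 = -6 + 79 = 73)
p(E) = -3*E
J(S, X) = 7*X/2 + 7*S/4 (J(S, X) = 7*((S + X) + X)/4 = 7*(S + 2*X)/4 = 7*X/2 + 7*S/4)
4*√(J(o, p(7)) - 25409) = 4*√((7*(-3*7)/2 + (7/4)*73) - 25409) = 4*√(((7/2)*(-21) + 511/4) - 25409) = 4*√((-147/2 + 511/4) - 25409) = 4*√(217/4 - 25409) = 4*√(-101419/4) = 4*(I*√101419/2) = 2*I*√101419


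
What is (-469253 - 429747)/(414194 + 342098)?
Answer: -224750/189073 ≈ -1.1887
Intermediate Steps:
(-469253 - 429747)/(414194 + 342098) = -899000/756292 = -899000*1/756292 = -224750/189073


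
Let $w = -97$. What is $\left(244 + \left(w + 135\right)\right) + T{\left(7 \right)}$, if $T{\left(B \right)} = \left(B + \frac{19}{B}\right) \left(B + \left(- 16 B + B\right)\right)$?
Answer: $-670$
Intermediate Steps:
$T{\left(B \right)} = - 14 B \left(B + \frac{19}{B}\right)$ ($T{\left(B \right)} = \left(B + \frac{19}{B}\right) \left(B - 15 B\right) = \left(B + \frac{19}{B}\right) \left(- 14 B\right) = - 14 B \left(B + \frac{19}{B}\right)$)
$\left(244 + \left(w + 135\right)\right) + T{\left(7 \right)} = \left(244 + \left(-97 + 135\right)\right) - \left(266 + 14 \cdot 7^{2}\right) = \left(244 + 38\right) - 952 = 282 - 952 = -670$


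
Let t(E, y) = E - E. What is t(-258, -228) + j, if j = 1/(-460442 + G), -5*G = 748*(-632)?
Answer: -5/1829474 ≈ -2.7330e-6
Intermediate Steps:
G = 472736/5 (G = -748*(-632)/5 = -1/5*(-472736) = 472736/5 ≈ 94547.)
t(E, y) = 0
j = -5/1829474 (j = 1/(-460442 + 472736/5) = 1/(-1829474/5) = -5/1829474 ≈ -2.7330e-6)
t(-258, -228) + j = 0 - 5/1829474 = -5/1829474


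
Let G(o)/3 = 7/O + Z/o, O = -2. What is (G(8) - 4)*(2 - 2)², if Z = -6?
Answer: 0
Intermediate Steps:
G(o) = -21/2 - 18/o (G(o) = 3*(7/(-2) - 6/o) = 3*(7*(-½) - 6/o) = 3*(-7/2 - 6/o) = -21/2 - 18/o)
(G(8) - 4)*(2 - 2)² = ((-21/2 - 18/8) - 4)*(2 - 2)² = ((-21/2 - 18*⅛) - 4)*0² = ((-21/2 - 9/4) - 4)*0 = (-51/4 - 4)*0 = -67/4*0 = 0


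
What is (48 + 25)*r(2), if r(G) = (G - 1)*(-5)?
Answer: -365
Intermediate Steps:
r(G) = 5 - 5*G (r(G) = (-1 + G)*(-5) = 5 - 5*G)
(48 + 25)*r(2) = (48 + 25)*(5 - 5*2) = 73*(5 - 10) = 73*(-5) = -365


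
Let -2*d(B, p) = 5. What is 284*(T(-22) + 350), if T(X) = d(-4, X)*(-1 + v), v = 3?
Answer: 97980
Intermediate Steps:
d(B, p) = -5/2 (d(B, p) = -½*5 = -5/2)
T(X) = -5 (T(X) = -5*(-1 + 3)/2 = -5/2*2 = -5)
284*(T(-22) + 350) = 284*(-5 + 350) = 284*345 = 97980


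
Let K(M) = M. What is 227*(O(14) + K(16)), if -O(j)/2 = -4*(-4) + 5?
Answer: -5902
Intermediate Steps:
O(j) = -42 (O(j) = -2*(-4*(-4) + 5) = -2*(16 + 5) = -2*21 = -42)
227*(O(14) + K(16)) = 227*(-42 + 16) = 227*(-26) = -5902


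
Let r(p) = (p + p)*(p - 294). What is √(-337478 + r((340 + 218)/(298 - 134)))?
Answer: I*√2282498654/82 ≈ 582.63*I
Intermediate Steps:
r(p) = 2*p*(-294 + p) (r(p) = (2*p)*(-294 + p) = 2*p*(-294 + p))
√(-337478 + r((340 + 218)/(298 - 134))) = √(-337478 + 2*((340 + 218)/(298 - 134))*(-294 + (340 + 218)/(298 - 134))) = √(-337478 + 2*(558/164)*(-294 + 558/164)) = √(-337478 + 2*(558*(1/164))*(-294 + 558*(1/164))) = √(-337478 + 2*(279/82)*(-294 + 279/82)) = √(-337478 + 2*(279/82)*(-23829/82)) = √(-337478 - 6648291/3362) = √(-1141249327/3362) = I*√2282498654/82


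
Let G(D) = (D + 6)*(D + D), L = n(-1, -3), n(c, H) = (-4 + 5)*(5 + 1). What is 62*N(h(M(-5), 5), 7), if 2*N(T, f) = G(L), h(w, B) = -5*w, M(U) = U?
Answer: 4464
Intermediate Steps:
n(c, H) = 6 (n(c, H) = 1*6 = 6)
L = 6
G(D) = 2*D*(6 + D) (G(D) = (6 + D)*(2*D) = 2*D*(6 + D))
N(T, f) = 72 (N(T, f) = (2*6*(6 + 6))/2 = (2*6*12)/2 = (½)*144 = 72)
62*N(h(M(-5), 5), 7) = 62*72 = 4464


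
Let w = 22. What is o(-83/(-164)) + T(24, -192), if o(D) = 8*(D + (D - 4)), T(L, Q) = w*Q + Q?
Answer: -182036/41 ≈ -4439.9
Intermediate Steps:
T(L, Q) = 23*Q (T(L, Q) = 22*Q + Q = 23*Q)
o(D) = -32 + 16*D (o(D) = 8*(D + (-4 + D)) = 8*(-4 + 2*D) = -32 + 16*D)
o(-83/(-164)) + T(24, -192) = (-32 + 16*(-83/(-164))) + 23*(-192) = (-32 + 16*(-83*(-1/164))) - 4416 = (-32 + 16*(83/164)) - 4416 = (-32 + 332/41) - 4416 = -980/41 - 4416 = -182036/41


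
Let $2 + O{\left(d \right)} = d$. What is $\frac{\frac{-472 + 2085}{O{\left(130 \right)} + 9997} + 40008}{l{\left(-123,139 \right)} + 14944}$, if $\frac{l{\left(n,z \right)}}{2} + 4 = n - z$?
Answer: $\frac{405082613}{145921500} \approx 2.776$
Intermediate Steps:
$O{\left(d \right)} = -2 + d$
$l{\left(n,z \right)} = -8 - 2 z + 2 n$ ($l{\left(n,z \right)} = -8 + 2 \left(n - z\right) = -8 + \left(- 2 z + 2 n\right) = -8 - 2 z + 2 n$)
$\frac{\frac{-472 + 2085}{O{\left(130 \right)} + 9997} + 40008}{l{\left(-123,139 \right)} + 14944} = \frac{\frac{-472 + 2085}{\left(-2 + 130\right) + 9997} + 40008}{\left(-8 - 278 + 2 \left(-123\right)\right) + 14944} = \frac{\frac{1613}{128 + 9997} + 40008}{\left(-8 - 278 - 246\right) + 14944} = \frac{\frac{1613}{10125} + 40008}{-532 + 14944} = \frac{1613 \cdot \frac{1}{10125} + 40008}{14412} = \left(\frac{1613}{10125} + 40008\right) \frac{1}{14412} = \frac{405082613}{10125} \cdot \frac{1}{14412} = \frac{405082613}{145921500}$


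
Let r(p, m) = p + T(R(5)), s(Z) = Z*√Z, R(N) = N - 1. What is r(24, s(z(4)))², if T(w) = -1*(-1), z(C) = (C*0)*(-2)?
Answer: 625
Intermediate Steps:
R(N) = -1 + N
z(C) = 0 (z(C) = 0*(-2) = 0)
T(w) = 1
s(Z) = Z^(3/2)
r(p, m) = 1 + p (r(p, m) = p + 1 = 1 + p)
r(24, s(z(4)))² = (1 + 24)² = 25² = 625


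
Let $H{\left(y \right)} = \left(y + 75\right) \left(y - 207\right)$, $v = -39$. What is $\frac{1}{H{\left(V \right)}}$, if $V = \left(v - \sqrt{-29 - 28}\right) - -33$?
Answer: $- \frac{i}{144 \sqrt{57} + 14754 i} \approx -6.7412 \cdot 10^{-5} - 4.9674 \cdot 10^{-6} i$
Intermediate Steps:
$V = -6 - i \sqrt{57}$ ($V = \left(-39 - \sqrt{-29 - 28}\right) - -33 = \left(-39 - \sqrt{-57}\right) + 33 = \left(-39 - i \sqrt{57}\right) + 33 = -6 - i \sqrt{57} \approx -6.0 - 7.5498 i$)
$H{\left(y \right)} = \left(-207 + y\right) \left(75 + y\right)$ ($H{\left(y \right)} = \left(75 + y\right) \left(-207 + y\right) = \left(-207 + y\right) \left(75 + y\right)$)
$\frac{1}{H{\left(V \right)}} = \frac{1}{-15525 + \left(-6 - i \sqrt{57}\right)^{2} - 132 \left(-6 - i \sqrt{57}\right)} = \frac{1}{-15525 + \left(-6 - i \sqrt{57}\right)^{2} + \left(792 + 132 i \sqrt{57}\right)} = \frac{1}{-14733 + \left(-6 - i \sqrt{57}\right)^{2} + 132 i \sqrt{57}}$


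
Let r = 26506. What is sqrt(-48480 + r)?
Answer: I*sqrt(21974) ≈ 148.24*I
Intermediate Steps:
sqrt(-48480 + r) = sqrt(-48480 + 26506) = sqrt(-21974) = I*sqrt(21974)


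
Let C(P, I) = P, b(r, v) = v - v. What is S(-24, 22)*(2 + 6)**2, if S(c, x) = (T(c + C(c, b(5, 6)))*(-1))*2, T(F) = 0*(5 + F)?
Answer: 0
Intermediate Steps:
b(r, v) = 0
T(F) = 0
S(c, x) = 0 (S(c, x) = (0*(-1))*2 = 0*2 = 0)
S(-24, 22)*(2 + 6)**2 = 0*(2 + 6)**2 = 0*8**2 = 0*64 = 0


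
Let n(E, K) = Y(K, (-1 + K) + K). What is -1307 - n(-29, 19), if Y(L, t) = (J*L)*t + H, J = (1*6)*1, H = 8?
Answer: -5533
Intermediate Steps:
J = 6 (J = 6*1 = 6)
Y(L, t) = 8 + 6*L*t (Y(L, t) = (6*L)*t + 8 = 6*L*t + 8 = 8 + 6*L*t)
n(E, K) = 8 + 6*K*(-1 + 2*K) (n(E, K) = 8 + 6*K*((-1 + K) + K) = 8 + 6*K*(-1 + 2*K))
-1307 - n(-29, 19) = -1307 - (8 - 6*19 + 12*19**2) = -1307 - (8 - 114 + 12*361) = -1307 - (8 - 114 + 4332) = -1307 - 1*4226 = -1307 - 4226 = -5533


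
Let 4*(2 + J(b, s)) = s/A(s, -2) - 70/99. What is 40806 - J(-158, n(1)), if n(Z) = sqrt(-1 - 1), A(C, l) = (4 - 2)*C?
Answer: 32319977/792 ≈ 40808.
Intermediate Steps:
A(C, l) = 2*C
n(Z) = I*sqrt(2) (n(Z) = sqrt(-2) = I*sqrt(2))
J(b, s) = -1625/792 (J(b, s) = -2 + (s/((2*s)) - 70/99)/4 = -2 + (s*(1/(2*s)) - 70*1/99)/4 = -2 + (1/2 - 70/99)/4 = -2 + (1/4)*(-41/198) = -2 - 41/792 = -1625/792)
40806 - J(-158, n(1)) = 40806 - 1*(-1625/792) = 40806 + 1625/792 = 32319977/792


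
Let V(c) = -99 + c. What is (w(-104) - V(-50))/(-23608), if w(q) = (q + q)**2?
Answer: -43413/23608 ≈ -1.8389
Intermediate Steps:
w(q) = 4*q**2 (w(q) = (2*q)**2 = 4*q**2)
(w(-104) - V(-50))/(-23608) = (4*(-104)**2 - (-99 - 50))/(-23608) = (4*10816 - 1*(-149))*(-1/23608) = (43264 + 149)*(-1/23608) = 43413*(-1/23608) = -43413/23608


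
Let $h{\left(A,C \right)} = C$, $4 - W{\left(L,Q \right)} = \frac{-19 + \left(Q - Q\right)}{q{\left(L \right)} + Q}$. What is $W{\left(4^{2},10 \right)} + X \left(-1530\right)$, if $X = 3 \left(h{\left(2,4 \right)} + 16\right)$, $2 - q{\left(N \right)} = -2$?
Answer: $- \frac{1285125}{14} \approx -91795.0$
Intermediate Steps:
$q{\left(N \right)} = 4$ ($q{\left(N \right)} = 2 - -2 = 2 + 2 = 4$)
$W{\left(L,Q \right)} = 4 + \frac{19}{4 + Q}$ ($W{\left(L,Q \right)} = 4 - \frac{-19 + \left(Q - Q\right)}{4 + Q} = 4 - \frac{-19 + 0}{4 + Q} = 4 - - \frac{19}{4 + Q} = 4 + \frac{19}{4 + Q}$)
$X = 60$ ($X = 3 \left(4 + 16\right) = 3 \cdot 20 = 60$)
$W{\left(4^{2},10 \right)} + X \left(-1530\right) = \frac{35 + 4 \cdot 10}{4 + 10} + 60 \left(-1530\right) = \frac{35 + 40}{14} - 91800 = \frac{1}{14} \cdot 75 - 91800 = \frac{75}{14} - 91800 = - \frac{1285125}{14}$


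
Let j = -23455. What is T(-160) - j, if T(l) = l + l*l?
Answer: 48895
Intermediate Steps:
T(l) = l + l**2
T(-160) - j = -160*(1 - 160) - 1*(-23455) = -160*(-159) + 23455 = 25440 + 23455 = 48895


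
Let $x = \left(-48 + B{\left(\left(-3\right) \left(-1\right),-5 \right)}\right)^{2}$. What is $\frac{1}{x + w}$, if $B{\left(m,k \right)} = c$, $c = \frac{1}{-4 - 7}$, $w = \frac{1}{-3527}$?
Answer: $\frac{426767}{986999086} \approx 0.00043239$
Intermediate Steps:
$w = - \frac{1}{3527} \approx -0.00028353$
$c = - \frac{1}{11}$ ($c = \frac{1}{-11} = - \frac{1}{11} \approx -0.090909$)
$B{\left(m,k \right)} = - \frac{1}{11}$
$x = \frac{279841}{121}$ ($x = \left(-48 - \frac{1}{11}\right)^{2} = \left(- \frac{529}{11}\right)^{2} = \frac{279841}{121} \approx 2312.7$)
$\frac{1}{x + w} = \frac{1}{\frac{279841}{121} - \frac{1}{3527}} = \frac{1}{\frac{986999086}{426767}} = \frac{426767}{986999086}$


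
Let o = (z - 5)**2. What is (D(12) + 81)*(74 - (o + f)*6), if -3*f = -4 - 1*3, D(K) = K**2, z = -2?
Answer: -52650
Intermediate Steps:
o = 49 (o = (-2 - 5)**2 = (-7)**2 = 49)
f = 7/3 (f = -(-4 - 1*3)/3 = -(-4 - 3)/3 = -1/3*(-7) = 7/3 ≈ 2.3333)
(D(12) + 81)*(74 - (o + f)*6) = (12**2 + 81)*(74 - (49 + 7/3)*6) = (144 + 81)*(74 - 154*6/3) = 225*(74 - 1*308) = 225*(74 - 308) = 225*(-234) = -52650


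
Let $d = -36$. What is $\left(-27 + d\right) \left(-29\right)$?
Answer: $1827$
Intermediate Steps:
$\left(-27 + d\right) \left(-29\right) = \left(-27 - 36\right) \left(-29\right) = \left(-63\right) \left(-29\right) = 1827$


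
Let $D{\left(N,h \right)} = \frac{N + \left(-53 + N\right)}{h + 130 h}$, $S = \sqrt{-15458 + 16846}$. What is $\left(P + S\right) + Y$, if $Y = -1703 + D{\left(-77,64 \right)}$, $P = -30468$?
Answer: $- \frac{269721871}{8384} + 2 \sqrt{347} \approx -32134.0$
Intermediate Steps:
$S = 2 \sqrt{347}$ ($S = \sqrt{1388} = 2 \sqrt{347} \approx 37.256$)
$D{\left(N,h \right)} = \frac{-53 + 2 N}{131 h}$
$Y = - \frac{14278159}{8384}$ ($Y = -1703 + \frac{-53 + 2 \left(-77\right)}{131 \cdot 64} = -1703 + \frac{1}{131} \cdot \frac{1}{64} \left(-53 - 154\right) = -1703 + \frac{1}{131} \cdot \frac{1}{64} \left(-207\right) = -1703 - \frac{207}{8384} = - \frac{14278159}{8384} \approx -1703.0$)
$\left(P + S\right) + Y = \left(-30468 + 2 \sqrt{347}\right) - \frac{14278159}{8384} = - \frac{269721871}{8384} + 2 \sqrt{347}$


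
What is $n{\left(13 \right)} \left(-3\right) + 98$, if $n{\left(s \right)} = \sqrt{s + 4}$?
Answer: $98 - 3 \sqrt{17} \approx 85.631$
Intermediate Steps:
$n{\left(s \right)} = \sqrt{4 + s}$
$n{\left(13 \right)} \left(-3\right) + 98 = \sqrt{4 + 13} \left(-3\right) + 98 = \sqrt{17} \left(-3\right) + 98 = - 3 \sqrt{17} + 98 = 98 - 3 \sqrt{17}$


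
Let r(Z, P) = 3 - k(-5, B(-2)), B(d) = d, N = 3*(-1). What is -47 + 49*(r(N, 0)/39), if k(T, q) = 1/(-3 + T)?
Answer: -13439/312 ≈ -43.074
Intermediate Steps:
N = -3
r(Z, P) = 25/8 (r(Z, P) = 3 - 1/(-3 - 5) = 3 - 1/(-8) = 3 - 1*(-1/8) = 3 + 1/8 = 25/8)
-47 + 49*(r(N, 0)/39) = -47 + 49*((25/8)/39) = -47 + 49*((25/8)*(1/39)) = -47 + 49*(25/312) = -47 + 1225/312 = -13439/312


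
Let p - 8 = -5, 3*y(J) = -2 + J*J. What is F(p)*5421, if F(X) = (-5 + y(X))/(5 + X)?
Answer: -1807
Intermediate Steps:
y(J) = -⅔ + J²/3 (y(J) = (-2 + J*J)/3 = (-2 + J²)/3 = -⅔ + J²/3)
p = 3 (p = 8 - 5 = 3)
F(X) = (-17/3 + X²/3)/(5 + X) (F(X) = (-5 + (-⅔ + X²/3))/(5 + X) = (-17/3 + X²/3)/(5 + X))
F(p)*5421 = ((-17 + 3²)/(3*(5 + 3)))*5421 = ((⅓)*(-17 + 9)/8)*5421 = ((⅓)*(⅛)*(-8))*5421 = -⅓*5421 = -1807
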